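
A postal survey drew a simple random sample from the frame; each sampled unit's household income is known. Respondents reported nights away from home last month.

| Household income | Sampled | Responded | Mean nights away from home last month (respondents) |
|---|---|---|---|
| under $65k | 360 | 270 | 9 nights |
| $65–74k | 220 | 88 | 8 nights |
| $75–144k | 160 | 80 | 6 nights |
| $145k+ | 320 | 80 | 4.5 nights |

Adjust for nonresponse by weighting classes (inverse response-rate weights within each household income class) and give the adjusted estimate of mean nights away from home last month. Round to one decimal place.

Class response rates: under $65k 270/360 = 75%, $65–74k 88/220 = 40%, $75–144k 80/160 = 50%, $145k+ 80/320 = 25%.
Each respondent's weight = sampled/responded in their class; summing within a class gives n_sampled, so:
  under $65k: 360 × 9 = 3240
  $65–74k: 220 × 8 = 1760
  $75–144k: 160 × 6 = 960
  $145k+: 320 × 4.5 = 1440
Adjusted estimate = 7400 / 1,060 = 6.98113 → 7.0.

7.0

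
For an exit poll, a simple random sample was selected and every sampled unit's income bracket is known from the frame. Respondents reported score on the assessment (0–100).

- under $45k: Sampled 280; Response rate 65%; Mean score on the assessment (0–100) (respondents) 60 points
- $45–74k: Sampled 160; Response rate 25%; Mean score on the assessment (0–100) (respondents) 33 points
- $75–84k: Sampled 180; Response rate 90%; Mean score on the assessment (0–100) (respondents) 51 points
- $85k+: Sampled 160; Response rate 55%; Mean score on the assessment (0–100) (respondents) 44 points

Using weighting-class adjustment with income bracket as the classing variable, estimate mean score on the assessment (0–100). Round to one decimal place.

49.1

Inverse-response-rate weighting restores each class to its sampled count, so class totals weight by n_sampled:
  under $45k: 280 × 60 = 16,800
  $45–74k: 160 × 33 = 5280
  $75–84k: 180 × 51 = 9180
  $85k+: 160 × 44 = 7040
Adjusted estimate = 38,300 / 780 = 49.1026 → 49.1.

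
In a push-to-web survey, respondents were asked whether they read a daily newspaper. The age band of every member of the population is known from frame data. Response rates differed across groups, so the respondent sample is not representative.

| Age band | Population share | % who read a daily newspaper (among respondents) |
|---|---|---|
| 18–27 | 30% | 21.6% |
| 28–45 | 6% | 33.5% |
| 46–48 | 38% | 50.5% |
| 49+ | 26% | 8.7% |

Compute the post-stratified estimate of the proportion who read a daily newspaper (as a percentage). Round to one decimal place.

29.9%

Reweight to the known age band distribution:
  18–27: 0.3 × 21.6 = 6.48
  28–45: 0.06 × 33.5 = 2.01
  46–48: 0.38 × 50.5 = 19.19
  49+: 0.26 × 8.7 = 2.262
Post-stratified estimate = 29.942 → 29.9%.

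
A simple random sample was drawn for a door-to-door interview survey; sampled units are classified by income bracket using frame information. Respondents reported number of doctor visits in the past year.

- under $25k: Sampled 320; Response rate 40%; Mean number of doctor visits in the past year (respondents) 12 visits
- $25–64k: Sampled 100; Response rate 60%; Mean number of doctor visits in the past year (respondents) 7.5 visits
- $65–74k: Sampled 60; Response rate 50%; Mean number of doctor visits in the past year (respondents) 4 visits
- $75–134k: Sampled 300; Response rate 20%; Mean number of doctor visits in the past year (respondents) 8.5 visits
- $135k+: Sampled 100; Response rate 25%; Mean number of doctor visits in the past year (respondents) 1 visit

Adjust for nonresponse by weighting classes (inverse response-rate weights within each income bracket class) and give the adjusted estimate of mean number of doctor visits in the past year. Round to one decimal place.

Each respondent's weight = sampled/responded in their class; summing within a class gives n_sampled, so:
  under $25k: 320 × 12 = 3840
  $25–64k: 100 × 7.5 = 750
  $65–74k: 60 × 4 = 240
  $75–134k: 300 × 8.5 = 2550
  $135k+: 100 × 1 = 100
Adjusted estimate = 7480 / 880 = 8.5 → 8.5.

8.5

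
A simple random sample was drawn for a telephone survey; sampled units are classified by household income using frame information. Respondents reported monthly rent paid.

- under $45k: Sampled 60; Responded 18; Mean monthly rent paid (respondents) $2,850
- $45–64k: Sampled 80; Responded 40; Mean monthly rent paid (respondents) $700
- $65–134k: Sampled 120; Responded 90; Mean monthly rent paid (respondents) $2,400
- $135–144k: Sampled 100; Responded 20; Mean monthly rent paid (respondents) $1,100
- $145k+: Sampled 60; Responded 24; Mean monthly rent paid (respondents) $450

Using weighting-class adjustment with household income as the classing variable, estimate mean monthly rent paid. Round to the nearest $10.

$1,550

Class response rates: under $45k 18/60 = 30%, $45–64k 40/80 = 50%, $65–134k 90/120 = 75%, $135–144k 20/100 = 20%, $145k+ 24/60 = 40%.
Weighting each respondent by the inverse class response rate inflates each class back to its sampled size, so the class weight is n_sampled:
  under $45k: 60 × 2850 = 171,000
  $45–64k: 80 × 700 = 56,000
  $65–134k: 120 × 2400 = 288,000
  $135–144k: 100 × 1100 = 110,000
  $145k+: 60 × 450 = 27,000
Adjusted estimate = 652,000 / 420 = 1552.38 → $1,550.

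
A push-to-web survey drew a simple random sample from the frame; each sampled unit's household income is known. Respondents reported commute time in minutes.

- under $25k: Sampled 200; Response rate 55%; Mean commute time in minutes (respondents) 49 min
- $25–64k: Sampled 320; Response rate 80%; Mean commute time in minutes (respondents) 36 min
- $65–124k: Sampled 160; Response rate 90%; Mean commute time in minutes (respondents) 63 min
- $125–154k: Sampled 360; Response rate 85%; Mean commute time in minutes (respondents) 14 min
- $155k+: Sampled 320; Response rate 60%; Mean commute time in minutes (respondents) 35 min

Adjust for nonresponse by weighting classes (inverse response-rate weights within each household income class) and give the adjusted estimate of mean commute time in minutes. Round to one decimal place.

35.0

With weight = n_sampled/n_responded per class, the weighted class total is n_sampled:
  under $25k: 200 × 49 = 9800
  $25–64k: 320 × 36 = 11,520
  $65–124k: 160 × 63 = 10,080
  $125–154k: 360 × 14 = 5040
  $155k+: 320 × 35 = 11,200
Adjusted estimate = 47,640 / 1,360 = 35.0294 → 35.0.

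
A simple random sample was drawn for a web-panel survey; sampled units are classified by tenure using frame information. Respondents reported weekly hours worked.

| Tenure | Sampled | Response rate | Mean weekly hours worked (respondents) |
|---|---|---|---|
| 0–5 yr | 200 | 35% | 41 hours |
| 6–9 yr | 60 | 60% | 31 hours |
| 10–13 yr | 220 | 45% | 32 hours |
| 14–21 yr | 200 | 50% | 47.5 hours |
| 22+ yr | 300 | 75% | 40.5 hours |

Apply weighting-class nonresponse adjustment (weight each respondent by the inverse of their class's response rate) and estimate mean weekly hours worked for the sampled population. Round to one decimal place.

Inverse-response-rate weighting restores each class to its sampled count, so class totals weight by n_sampled:
  0–5 yr: 200 × 41 = 8200
  6–9 yr: 60 × 31 = 1860
  10–13 yr: 220 × 32 = 7040
  14–21 yr: 200 × 47.5 = 9500
  22+ yr: 300 × 40.5 = 12,150
Adjusted estimate = 38,750 / 980 = 39.5408 → 39.5.

39.5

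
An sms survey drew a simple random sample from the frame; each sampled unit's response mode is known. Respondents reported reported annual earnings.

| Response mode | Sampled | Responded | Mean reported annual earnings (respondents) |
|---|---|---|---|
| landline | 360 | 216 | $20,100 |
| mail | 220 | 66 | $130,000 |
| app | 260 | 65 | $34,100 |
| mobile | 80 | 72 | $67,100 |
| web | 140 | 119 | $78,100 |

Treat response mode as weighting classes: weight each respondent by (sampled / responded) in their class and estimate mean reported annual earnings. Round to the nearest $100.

$57,600

Class response rates: landline 216/360 = 60%, mail 66/220 = 30%, app 65/260 = 25%, mobile 72/80 = 90%, web 119/140 = 85%.
Inverse-response-rate weighting restores each class to its sampled count, so class totals weight by n_sampled:
  landline: 360 × 20,100 = 7,236,000
  mail: 220 × 130,000 = 28,600,000
  app: 260 × 34,100 = 8,866,000
  mobile: 80 × 67,100 = 5,368,000
  web: 140 × 78,100 = 10,934,000
Adjusted estimate = 61,004,000 / 1,060 = 57550.9 → $57,600.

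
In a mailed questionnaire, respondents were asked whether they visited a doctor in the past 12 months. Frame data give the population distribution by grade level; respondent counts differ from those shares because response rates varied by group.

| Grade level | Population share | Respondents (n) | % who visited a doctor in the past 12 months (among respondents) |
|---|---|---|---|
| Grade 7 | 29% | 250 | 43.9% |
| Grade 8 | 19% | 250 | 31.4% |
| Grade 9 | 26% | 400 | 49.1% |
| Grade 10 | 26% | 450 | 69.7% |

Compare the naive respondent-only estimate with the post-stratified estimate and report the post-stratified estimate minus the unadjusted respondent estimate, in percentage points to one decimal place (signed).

Without adjustment, the pooled respondent share is:
  (250/1350)×43.9 + (250/1350)×31.4 + (400/1350)×49.1 + (450/1350)×69.7 = 51.7259%
Reweighting by population grade level shares:
  0.29×43.9 + 0.19×31.4 + 0.26×49.1 + 0.26×69.7 = 49.585%
Difference = 49.585 − 51.7259 = -2.1409 pp.

-2.1 percentage points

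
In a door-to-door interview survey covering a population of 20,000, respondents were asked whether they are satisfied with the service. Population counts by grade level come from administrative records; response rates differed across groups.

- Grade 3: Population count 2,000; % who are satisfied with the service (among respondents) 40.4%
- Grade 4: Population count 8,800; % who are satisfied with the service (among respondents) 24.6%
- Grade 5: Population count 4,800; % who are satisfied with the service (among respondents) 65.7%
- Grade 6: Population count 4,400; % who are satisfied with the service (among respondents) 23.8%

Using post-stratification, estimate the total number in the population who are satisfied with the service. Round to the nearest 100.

7,200

Estimated count per cell = population count × respondent percentage:
  Grade 3: 2,000 × 40.4% = 808
  Grade 4: 8,800 × 24.6% = 2164.8
  Grade 5: 4,800 × 65.7% = 3153.6
  Grade 6: 4,400 × 23.8% = 1047.2
Estimated total = 7173.6 → 7,200.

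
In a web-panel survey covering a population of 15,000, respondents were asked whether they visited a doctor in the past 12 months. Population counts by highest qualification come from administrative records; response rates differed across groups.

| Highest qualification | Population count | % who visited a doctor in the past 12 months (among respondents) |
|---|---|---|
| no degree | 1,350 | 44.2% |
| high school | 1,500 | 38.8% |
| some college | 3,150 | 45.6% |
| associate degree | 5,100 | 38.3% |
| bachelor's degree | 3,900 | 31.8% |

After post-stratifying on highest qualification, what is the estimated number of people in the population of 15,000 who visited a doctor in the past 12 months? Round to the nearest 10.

5,810

Estimated count per cell = population count × respondent percentage:
  no degree: 1,350 × 44.2% = 596.7
  high school: 1,500 × 38.8% = 582
  some college: 3,150 × 45.6% = 1436.4
  associate degree: 5,100 × 38.3% = 1953.3
  bachelor's degree: 3,900 × 31.8% = 1240.2
Estimated total = 5808.6 → 5,810.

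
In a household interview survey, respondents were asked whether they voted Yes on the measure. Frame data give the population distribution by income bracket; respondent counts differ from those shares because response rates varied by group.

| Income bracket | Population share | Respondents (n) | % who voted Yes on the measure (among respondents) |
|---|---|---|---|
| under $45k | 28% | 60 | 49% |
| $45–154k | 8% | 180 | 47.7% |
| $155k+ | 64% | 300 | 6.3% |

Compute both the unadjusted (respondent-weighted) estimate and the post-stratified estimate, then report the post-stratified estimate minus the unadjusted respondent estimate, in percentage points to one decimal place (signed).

-3.3 percentage points

Unadjusted (pooled respondent) estimate weights by respondent counts:
  (60/540)×49 + (180/540)×47.7 + (300/540)×6.3 = 24.8444%
Post-stratified estimate weights by population shares:
  0.28×49 + 0.08×47.7 + 0.64×6.3 = 21.568%
Difference = 21.568 − 24.8444 = -3.2764 pp.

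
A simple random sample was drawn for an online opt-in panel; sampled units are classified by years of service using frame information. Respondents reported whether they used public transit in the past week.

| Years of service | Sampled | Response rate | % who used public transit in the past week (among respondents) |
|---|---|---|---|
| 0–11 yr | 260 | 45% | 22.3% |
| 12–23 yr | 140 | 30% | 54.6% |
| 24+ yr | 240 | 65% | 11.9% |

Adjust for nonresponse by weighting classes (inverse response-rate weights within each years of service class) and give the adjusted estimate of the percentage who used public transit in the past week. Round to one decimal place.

25.5%

With weight = n_sampled/n_responded per class, the weighted class total is n_sampled:
  0–11 yr: 260 × 22.3 = 5798
  12–23 yr: 140 × 54.6 = 7644
  24+ yr: 240 × 11.9 = 2856
Adjusted estimate = 16,298 / 640 = 25.4656 → 25.5%.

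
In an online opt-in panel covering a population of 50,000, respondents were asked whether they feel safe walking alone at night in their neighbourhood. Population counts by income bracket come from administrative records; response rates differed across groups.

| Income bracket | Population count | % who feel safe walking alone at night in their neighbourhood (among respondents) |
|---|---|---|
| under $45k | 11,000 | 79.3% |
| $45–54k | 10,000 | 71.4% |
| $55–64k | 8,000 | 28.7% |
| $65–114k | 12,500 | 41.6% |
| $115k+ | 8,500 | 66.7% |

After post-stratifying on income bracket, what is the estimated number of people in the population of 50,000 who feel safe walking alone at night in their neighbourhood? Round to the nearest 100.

29,000

Each cell contributes its population count × the respondent rate:
  under $45k: 11,000 × 79.3% = 8723
  $45–54k: 10,000 × 71.4% = 7140
  $55–64k: 8,000 × 28.7% = 2296
  $65–114k: 12,500 × 41.6% = 5200
  $115k+: 8,500 × 66.7% = 5669.5
Estimated total = 29028.5 → 29,000.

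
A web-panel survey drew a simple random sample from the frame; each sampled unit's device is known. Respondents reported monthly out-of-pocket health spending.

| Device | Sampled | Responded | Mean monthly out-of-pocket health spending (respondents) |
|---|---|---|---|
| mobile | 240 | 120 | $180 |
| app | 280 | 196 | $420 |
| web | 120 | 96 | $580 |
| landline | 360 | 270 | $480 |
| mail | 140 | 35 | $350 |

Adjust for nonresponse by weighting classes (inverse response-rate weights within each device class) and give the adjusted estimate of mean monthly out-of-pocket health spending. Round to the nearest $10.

Class response rates: mobile 120/240 = 50%, app 196/280 = 70%, web 96/120 = 80%, landline 270/360 = 75%, mail 35/140 = 25%.
Weighting each respondent by the inverse class response rate inflates each class back to its sampled size, so the class weight is n_sampled:
  mobile: 240 × 180 = 43,200
  app: 280 × 420 = 117,600
  web: 120 × 580 = 69,600
  landline: 360 × 480 = 172,800
  mail: 140 × 350 = 49,000
Adjusted estimate = 452,200 / 1,140 = 396.667 → $400.

$400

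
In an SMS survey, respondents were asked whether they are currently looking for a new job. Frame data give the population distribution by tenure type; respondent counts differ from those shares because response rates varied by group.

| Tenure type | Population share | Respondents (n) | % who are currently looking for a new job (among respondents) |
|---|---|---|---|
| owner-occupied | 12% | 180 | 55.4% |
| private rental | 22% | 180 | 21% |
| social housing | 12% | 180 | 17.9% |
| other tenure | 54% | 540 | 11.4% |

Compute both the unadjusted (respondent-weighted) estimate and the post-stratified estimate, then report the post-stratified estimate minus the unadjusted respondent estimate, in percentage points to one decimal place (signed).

Naive respondent-only estimate (weights = respondent counts):
  (180/1080)×55.4 + (180/1080)×21 + (180/1080)×17.9 + (540/1080)×11.4 = 21.4167%
Post-stratified estimate weights by population shares:
  0.12×55.4 + 0.22×21 + 0.12×17.9 + 0.54×11.4 = 19.572%
Difference = 19.572 − 21.4167 = -1.8447 pp.

-1.8 percentage points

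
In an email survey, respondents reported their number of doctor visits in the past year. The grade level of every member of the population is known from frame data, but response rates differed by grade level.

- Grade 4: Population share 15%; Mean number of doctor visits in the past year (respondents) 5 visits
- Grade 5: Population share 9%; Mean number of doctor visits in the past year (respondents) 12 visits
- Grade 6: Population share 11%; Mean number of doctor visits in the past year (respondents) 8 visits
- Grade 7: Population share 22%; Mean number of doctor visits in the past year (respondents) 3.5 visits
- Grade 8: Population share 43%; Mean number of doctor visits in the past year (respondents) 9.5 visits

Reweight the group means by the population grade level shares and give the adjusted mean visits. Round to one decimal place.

Post-stratification weights by population share, not respondent share:
  Grade 4: 0.15 × 5 = 0.75
  Grade 5: 0.09 × 12 = 1.08
  Grade 6: 0.11 × 8 = 0.88
  Grade 7: 0.22 × 3.5 = 0.77
  Grade 8: 0.43 × 9.5 = 4.085
Post-stratified estimate = 7.565 → 7.6.

7.6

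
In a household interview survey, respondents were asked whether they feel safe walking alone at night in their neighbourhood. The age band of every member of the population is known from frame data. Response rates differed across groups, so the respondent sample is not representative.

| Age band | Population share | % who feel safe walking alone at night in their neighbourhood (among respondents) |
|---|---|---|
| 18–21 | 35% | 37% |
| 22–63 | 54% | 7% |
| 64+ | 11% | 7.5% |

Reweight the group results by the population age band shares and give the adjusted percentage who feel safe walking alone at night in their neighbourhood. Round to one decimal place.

Weight each group's respondent value by its population share:
  18–21: 0.35 × 37 = 12.95
  22–63: 0.54 × 7 = 3.78
  64+: 0.11 × 7.5 = 0.825
Post-stratified estimate = 17.555 → 17.6%.

17.6%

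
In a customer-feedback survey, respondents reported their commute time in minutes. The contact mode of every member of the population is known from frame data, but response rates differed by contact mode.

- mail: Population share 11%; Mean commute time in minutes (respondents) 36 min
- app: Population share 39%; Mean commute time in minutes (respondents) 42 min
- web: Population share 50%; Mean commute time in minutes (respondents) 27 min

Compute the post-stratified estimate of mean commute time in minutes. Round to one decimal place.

Post-stratification weights by population share, not respondent share:
  mail: 0.11 × 36 = 3.96
  app: 0.39 × 42 = 16.38
  web: 0.5 × 27 = 13.5
Post-stratified estimate = 33.84 → 33.8.

33.8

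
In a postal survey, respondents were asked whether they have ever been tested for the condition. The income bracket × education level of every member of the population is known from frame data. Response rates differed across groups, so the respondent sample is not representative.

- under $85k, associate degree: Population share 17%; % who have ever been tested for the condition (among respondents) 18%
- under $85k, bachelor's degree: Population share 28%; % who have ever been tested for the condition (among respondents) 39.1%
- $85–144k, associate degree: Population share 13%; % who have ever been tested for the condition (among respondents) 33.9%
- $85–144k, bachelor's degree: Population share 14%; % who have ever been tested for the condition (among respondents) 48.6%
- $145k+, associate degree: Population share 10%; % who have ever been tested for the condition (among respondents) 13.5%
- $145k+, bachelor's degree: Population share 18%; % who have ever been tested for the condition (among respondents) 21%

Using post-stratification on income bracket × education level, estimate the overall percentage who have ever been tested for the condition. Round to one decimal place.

30.3%

Post-stratification weights by population share, not respondent share:
  under $85k, associate degree: 0.17 × 18 = 3.06
  under $85k, bachelor's degree: 0.28 × 39.1 = 10.948
  $85–144k, associate degree: 0.13 × 33.9 = 4.407
  $85–144k, bachelor's degree: 0.14 × 48.6 = 6.804
  $145k+, associate degree: 0.1 × 13.5 = 1.35
  $145k+, bachelor's degree: 0.18 × 21 = 3.78
Post-stratified estimate = 30.349 → 30.3%.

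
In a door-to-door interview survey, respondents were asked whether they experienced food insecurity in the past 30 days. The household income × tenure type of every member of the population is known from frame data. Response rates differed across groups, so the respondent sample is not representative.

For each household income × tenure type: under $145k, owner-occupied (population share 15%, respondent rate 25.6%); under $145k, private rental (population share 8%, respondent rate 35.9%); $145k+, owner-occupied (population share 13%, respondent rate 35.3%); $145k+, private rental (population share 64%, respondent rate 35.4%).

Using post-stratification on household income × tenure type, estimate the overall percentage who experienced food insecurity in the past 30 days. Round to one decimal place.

34.0%

Post-stratification weights by population share, not respondent share:
  under $145k, owner-occupied: 0.15 × 25.6 = 3.84
  under $145k, private rental: 0.08 × 35.9 = 2.872
  $145k+, owner-occupied: 0.13 × 35.3 = 4.589
  $145k+, private rental: 0.64 × 35.4 = 22.656
Post-stratified estimate = 33.957 → 34.0%.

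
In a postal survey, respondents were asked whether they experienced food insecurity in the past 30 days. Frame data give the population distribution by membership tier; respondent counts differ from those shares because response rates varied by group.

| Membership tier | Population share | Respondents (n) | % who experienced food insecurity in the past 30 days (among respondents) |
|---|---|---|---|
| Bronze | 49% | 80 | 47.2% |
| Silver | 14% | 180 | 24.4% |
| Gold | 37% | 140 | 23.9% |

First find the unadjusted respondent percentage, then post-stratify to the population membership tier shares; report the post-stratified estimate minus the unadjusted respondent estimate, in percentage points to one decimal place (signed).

Unadjusted (pooled respondent) estimate weights by respondent counts:
  (80/400)×47.2 + (180/400)×24.4 + (140/400)×23.9 = 28.785%
Reweighting by population membership tier shares:
  0.49×47.2 + 0.14×24.4 + 0.37×23.9 = 35.387%
Difference = 35.387 − 28.785 = 6.602 pp.

+6.6 percentage points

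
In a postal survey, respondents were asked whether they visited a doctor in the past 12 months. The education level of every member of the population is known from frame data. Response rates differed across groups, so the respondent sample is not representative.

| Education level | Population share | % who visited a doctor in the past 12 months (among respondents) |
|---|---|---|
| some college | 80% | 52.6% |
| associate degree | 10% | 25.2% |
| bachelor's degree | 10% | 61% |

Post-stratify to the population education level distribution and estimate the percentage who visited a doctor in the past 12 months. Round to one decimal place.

50.7%

Post-stratification weights by population share, not respondent share:
  some college: 0.8 × 52.6 = 42.08
  associate degree: 0.1 × 25.2 = 2.52
  bachelor's degree: 0.1 × 61 = 6.1
Post-stratified estimate = 50.7 → 50.7%.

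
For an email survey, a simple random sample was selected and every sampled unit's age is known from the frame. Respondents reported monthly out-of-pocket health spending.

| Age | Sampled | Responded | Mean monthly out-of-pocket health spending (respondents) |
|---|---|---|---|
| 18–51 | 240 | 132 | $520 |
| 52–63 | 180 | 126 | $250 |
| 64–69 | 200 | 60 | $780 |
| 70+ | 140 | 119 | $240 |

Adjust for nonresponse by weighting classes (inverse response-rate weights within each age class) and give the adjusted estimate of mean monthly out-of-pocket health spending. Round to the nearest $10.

$470

Response rates by class: 18–51 132/240 = 55%, 52–63 126/180 = 70%, 64–69 60/200 = 30%, 70+ 119/140 = 85%.
Weighting each respondent by the inverse class response rate inflates each class back to its sampled size, so the class weight is n_sampled:
  18–51: 240 × 520 = 124,800
  52–63: 180 × 250 = 45,000
  64–69: 200 × 780 = 156,000
  70+: 140 × 240 = 33,600
Adjusted estimate = 359,400 / 760 = 472.895 → $470.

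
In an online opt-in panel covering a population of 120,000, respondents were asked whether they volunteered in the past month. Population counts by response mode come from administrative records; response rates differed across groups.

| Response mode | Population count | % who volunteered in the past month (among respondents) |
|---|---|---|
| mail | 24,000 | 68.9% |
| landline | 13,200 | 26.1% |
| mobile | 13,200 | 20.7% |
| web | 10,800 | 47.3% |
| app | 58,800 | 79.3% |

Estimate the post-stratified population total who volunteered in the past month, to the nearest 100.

74,500

Estimated count per cell = population count × respondent percentage:
  mail: 24,000 × 68.9% = 16,536
  landline: 13,200 × 26.1% = 3445.2
  mobile: 13,200 × 20.7% = 2732.4
  web: 10,800 × 47.3% = 5108.4
  app: 58,800 × 79.3% = 46628.4
Estimated total = 74450.4 → 74,500.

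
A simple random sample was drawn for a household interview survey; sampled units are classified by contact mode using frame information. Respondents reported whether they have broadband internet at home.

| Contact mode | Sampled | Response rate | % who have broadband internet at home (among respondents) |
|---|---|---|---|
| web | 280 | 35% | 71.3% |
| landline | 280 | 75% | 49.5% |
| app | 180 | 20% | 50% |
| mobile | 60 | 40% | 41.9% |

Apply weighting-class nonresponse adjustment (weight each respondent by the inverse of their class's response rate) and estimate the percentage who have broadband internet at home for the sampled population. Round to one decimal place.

Inverse-response-rate weighting restores each class to its sampled count, so class totals weight by n_sampled:
  web: 280 × 71.3 = 19,964
  landline: 280 × 49.5 = 13,860
  app: 180 × 50 = 9000
  mobile: 60 × 41.9 = 2514
Adjusted estimate = 45,338 / 800 = 56.6725 → 56.7%.

56.7%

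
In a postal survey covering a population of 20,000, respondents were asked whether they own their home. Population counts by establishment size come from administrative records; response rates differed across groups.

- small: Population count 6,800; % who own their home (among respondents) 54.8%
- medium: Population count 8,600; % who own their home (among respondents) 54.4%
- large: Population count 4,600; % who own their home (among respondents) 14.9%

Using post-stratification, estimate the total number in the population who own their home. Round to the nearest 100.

9,100

Apply each group's respondent rate to its population count:
  small: 6,800 × 54.8% = 3726.4
  medium: 8,600 × 54.4% = 4678.4
  large: 4,600 × 14.9% = 685.4
Estimated total = 9090.2 → 9,100.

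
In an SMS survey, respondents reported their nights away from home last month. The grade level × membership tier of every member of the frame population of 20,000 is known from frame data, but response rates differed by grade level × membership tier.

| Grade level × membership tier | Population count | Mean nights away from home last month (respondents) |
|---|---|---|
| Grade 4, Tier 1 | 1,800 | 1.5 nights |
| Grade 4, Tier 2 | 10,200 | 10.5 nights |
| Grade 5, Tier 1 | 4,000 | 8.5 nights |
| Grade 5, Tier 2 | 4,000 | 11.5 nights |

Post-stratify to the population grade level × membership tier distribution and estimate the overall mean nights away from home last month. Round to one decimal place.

Post-stratification weights by population share, not respondent share:
  Grade 4, Tier 1: (1,800/20,000) × 1.5 = 0.135
  Grade 4, Tier 2: (10,200/20,000) × 10.5 = 5.355
  Grade 5, Tier 1: (4,000/20,000) × 8.5 = 1.7
  Grade 5, Tier 2: (4,000/20,000) × 11.5 = 2.3
Post-stratified estimate = 9.49 → 9.5.

9.5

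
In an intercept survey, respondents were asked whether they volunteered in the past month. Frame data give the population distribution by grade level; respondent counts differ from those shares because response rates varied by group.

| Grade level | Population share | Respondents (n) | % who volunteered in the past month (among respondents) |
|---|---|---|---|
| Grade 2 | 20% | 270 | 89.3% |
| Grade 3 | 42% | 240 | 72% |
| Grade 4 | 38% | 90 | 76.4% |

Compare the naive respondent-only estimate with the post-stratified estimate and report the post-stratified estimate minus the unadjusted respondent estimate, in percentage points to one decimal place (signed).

Without adjustment, the pooled respondent share is:
  (270/600)×89.3 + (240/600)×72 + (90/600)×76.4 = 80.445%
Reweighting by population grade level shares:
  0.2×89.3 + 0.42×72 + 0.38×76.4 = 77.132%
Difference = 77.132 − 80.445 = -3.313 pp.

-3.3 percentage points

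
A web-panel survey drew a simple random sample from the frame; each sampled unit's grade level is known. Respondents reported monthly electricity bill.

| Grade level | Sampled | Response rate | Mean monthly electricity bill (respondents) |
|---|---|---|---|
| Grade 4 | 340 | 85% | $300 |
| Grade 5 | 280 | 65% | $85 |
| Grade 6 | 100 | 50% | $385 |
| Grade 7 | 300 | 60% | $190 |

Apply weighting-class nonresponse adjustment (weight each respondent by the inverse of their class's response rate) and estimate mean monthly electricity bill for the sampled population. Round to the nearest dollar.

$217

Weighting each respondent by the inverse class response rate inflates each class back to its sampled size, so the class weight is n_sampled:
  Grade 4: 340 × 300 = 102,000
  Grade 5: 280 × 85 = 23,800
  Grade 6: 100 × 385 = 38,500
  Grade 7: 300 × 190 = 57,000
Adjusted estimate = 221,300 / 1,020 = 216.961 → $217.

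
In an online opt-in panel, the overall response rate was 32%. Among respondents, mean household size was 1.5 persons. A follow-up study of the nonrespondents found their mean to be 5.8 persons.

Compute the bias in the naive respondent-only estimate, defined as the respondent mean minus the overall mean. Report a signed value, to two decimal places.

-2.92

Nonresponse fraction = 1 − 0.32 = 0.68.
Bias = (nonresponse fraction) × (respondent mean − nonrespondent mean)
     = 0.68 × (1.5 − 5.8) = 0.68 × -4.3 = -2.924.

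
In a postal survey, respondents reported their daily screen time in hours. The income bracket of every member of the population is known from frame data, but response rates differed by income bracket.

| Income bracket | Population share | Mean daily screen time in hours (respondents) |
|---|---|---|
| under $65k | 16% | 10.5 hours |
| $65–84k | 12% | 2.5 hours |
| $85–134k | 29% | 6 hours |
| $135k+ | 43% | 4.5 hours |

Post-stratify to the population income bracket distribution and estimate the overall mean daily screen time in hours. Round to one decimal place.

Post-stratification weights by population share, not respondent share:
  under $65k: 0.16 × 10.5 = 1.68
  $65–84k: 0.12 × 2.5 = 0.3
  $85–134k: 0.29 × 6 = 1.74
  $135k+: 0.43 × 4.5 = 1.935
Post-stratified estimate = 5.655 → 5.7.

5.7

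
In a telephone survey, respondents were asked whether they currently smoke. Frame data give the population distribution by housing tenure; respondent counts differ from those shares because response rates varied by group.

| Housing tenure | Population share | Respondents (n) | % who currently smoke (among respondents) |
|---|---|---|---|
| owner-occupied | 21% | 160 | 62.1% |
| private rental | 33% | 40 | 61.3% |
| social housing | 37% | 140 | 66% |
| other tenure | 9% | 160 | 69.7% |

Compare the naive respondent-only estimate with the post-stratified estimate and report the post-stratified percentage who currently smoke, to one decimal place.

64.0%

Naive respondent-only estimate (weights = respondent counts):
  (160/500)×62.1 + (40/500)×61.3 + (140/500)×66 + (160/500)×69.7 = 65.56%
Post-stratifying to population shares instead:
  0.21×62.1 + 0.33×61.3 + 0.37×66 + 0.09×69.7 = 63.963%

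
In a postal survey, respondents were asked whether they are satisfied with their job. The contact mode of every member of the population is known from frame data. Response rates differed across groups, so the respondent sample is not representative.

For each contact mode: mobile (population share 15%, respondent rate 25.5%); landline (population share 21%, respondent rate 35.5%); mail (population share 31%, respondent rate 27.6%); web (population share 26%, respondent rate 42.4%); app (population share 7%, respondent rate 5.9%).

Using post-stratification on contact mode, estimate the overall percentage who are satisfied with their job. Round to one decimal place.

Reweight to the known contact mode distribution:
  mobile: 0.15 × 25.5 = 3.825
  landline: 0.21 × 35.5 = 7.455
  mail: 0.31 × 27.6 = 8.556
  web: 0.26 × 42.4 = 11.024
  app: 0.07 × 5.9 = 0.413
Post-stratified estimate = 31.273 → 31.3%.

31.3%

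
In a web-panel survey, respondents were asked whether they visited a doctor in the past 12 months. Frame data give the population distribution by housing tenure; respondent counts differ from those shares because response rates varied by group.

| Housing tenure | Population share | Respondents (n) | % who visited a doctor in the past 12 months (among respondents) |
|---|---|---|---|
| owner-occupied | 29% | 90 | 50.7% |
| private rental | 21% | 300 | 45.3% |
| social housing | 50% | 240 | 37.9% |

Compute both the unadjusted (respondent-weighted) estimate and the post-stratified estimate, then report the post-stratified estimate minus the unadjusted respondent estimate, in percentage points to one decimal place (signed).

Without adjustment, the pooled respondent share is:
  (90/630)×50.7 + (300/630)×45.3 + (240/630)×37.9 = 43.2524%
Post-stratified estimate weights by population shares:
  0.29×50.7 + 0.21×45.3 + 0.5×37.9 = 43.166%
Difference = 43.166 − 43.2524 = -0.0864 pp.

-0.1 percentage points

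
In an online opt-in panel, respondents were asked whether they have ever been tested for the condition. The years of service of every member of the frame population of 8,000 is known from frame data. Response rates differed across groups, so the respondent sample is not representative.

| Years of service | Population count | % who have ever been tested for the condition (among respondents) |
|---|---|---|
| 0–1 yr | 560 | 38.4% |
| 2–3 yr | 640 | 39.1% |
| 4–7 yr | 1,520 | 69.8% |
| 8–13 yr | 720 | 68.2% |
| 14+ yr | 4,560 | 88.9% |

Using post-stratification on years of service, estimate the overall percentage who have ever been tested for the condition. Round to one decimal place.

Reweight to the known years of service distribution:
  0–1 yr: (560/8,000) × 38.4 = 2.688
  2–3 yr: (640/8,000) × 39.1 = 3.128
  4–7 yr: (1,520/8,000) × 69.8 = 13.262
  8–13 yr: (720/8,000) × 68.2 = 6.138
  14+ yr: (4,560/8,000) × 88.9 = 50.673
Post-stratified estimate = 75.889 → 75.9%.

75.9%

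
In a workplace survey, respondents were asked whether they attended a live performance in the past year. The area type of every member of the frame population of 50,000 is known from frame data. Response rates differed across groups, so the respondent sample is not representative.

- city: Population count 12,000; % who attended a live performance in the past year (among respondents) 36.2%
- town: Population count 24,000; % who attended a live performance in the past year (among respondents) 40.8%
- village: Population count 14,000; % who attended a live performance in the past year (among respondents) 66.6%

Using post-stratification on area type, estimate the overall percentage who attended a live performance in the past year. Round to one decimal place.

Reweight to the known area type distribution:
  city: (12,000/50,000) × 36.2 = 8.688
  town: (24,000/50,000) × 40.8 = 19.584
  village: (14,000/50,000) × 66.6 = 18.648
Post-stratified estimate = 46.92 → 46.9%.

46.9%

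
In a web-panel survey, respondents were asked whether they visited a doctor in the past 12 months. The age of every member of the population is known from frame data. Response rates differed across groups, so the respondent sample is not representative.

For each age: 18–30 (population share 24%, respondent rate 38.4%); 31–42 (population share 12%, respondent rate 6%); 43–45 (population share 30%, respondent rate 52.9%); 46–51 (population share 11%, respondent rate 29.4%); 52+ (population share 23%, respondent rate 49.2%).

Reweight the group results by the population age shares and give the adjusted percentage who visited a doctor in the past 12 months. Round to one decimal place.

Reweight to the known age distribution:
  18–30: 0.24 × 38.4 = 9.216
  31–42: 0.12 × 6 = 0.72
  43–45: 0.3 × 52.9 = 15.87
  46–51: 0.11 × 29.4 = 3.234
  52+: 0.23 × 49.2 = 11.316
Post-stratified estimate = 40.356 → 40.4%.

40.4%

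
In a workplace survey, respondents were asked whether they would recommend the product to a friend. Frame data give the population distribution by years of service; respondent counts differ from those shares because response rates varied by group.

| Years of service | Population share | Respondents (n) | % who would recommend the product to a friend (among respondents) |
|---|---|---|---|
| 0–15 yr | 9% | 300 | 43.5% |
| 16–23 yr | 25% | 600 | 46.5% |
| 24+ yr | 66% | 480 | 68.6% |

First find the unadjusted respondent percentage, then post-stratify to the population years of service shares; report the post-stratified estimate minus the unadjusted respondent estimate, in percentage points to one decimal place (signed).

+7.3 percentage points

Naive respondent-only estimate (weights = respondent counts):
  (300/1380)×43.5 + (600/1380)×46.5 + (480/1380)×68.6 = 53.5348%
Post-stratifying to population shares instead:
  0.09×43.5 + 0.25×46.5 + 0.66×68.6 = 60.816%
Difference = 60.816 − 53.5348 = 7.2812 pp.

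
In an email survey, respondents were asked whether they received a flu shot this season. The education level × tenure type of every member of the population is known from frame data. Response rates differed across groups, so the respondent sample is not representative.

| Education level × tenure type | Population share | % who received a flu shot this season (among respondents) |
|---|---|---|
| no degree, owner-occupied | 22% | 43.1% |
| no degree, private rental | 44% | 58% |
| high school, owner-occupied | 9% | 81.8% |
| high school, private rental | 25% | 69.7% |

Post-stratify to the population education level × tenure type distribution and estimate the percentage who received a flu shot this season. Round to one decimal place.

Each cell contributes population-share × respondent value:
  no degree, owner-occupied: 0.22 × 43.1 = 9.482
  no degree, private rental: 0.44 × 58 = 25.52
  high school, owner-occupied: 0.09 × 81.8 = 7.362
  high school, private rental: 0.25 × 69.7 = 17.425
Post-stratified estimate = 59.789 → 59.8%.

59.8%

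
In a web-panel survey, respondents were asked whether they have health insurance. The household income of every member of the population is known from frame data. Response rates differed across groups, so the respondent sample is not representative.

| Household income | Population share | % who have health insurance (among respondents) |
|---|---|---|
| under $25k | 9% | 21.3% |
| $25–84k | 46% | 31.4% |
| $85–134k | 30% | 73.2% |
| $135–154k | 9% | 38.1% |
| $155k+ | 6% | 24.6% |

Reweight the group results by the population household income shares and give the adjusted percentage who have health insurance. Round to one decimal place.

43.2%

Reweight to the known household income distribution:
  under $25k: 0.09 × 21.3 = 1.917
  $25–84k: 0.46 × 31.4 = 14.444
  $85–134k: 0.3 × 73.2 = 21.96
  $135–154k: 0.09 × 38.1 = 3.429
  $155k+: 0.06 × 24.6 = 1.476
Post-stratified estimate = 43.226 → 43.2%.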